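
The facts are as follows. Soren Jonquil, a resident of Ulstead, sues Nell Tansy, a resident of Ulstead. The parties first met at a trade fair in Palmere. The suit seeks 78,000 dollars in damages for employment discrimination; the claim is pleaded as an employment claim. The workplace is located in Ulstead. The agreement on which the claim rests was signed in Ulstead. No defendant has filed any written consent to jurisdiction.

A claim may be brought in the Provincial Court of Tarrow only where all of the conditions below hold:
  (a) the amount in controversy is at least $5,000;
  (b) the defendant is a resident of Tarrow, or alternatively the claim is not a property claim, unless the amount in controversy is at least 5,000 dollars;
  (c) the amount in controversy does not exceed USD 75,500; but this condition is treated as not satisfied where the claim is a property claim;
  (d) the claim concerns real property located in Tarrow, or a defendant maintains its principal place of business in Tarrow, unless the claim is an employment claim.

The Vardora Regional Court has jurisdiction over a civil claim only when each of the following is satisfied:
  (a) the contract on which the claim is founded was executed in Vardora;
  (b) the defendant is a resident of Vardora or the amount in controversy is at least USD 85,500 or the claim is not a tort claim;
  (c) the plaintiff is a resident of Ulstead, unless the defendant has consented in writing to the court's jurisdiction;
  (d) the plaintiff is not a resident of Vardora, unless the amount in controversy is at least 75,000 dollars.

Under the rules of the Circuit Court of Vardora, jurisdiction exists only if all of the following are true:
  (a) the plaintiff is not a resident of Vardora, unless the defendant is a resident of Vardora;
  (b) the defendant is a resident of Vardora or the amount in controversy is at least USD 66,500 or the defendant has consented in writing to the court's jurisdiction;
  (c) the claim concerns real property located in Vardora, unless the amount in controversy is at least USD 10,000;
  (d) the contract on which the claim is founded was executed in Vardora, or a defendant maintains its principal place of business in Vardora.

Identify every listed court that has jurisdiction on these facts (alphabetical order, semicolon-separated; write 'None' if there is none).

The Provincial Court of Tarrow:
  (a) The amount in controversy is 78,000 dollars, which meets the $5,000 floor. Met.
  (b) The claim is an employment claim, not a property claim, so one alternative holds. Satisfied.
  (c) The amount in controversy is 78,000 dollars, above the USD 75,500 ceiling. Fails.
  (d) The claim does not concern real property; no defendant is a corporation — every alternative fails. The proviso rescues it, though: the claim is an employment claim. Satisfied.
  → The court lacks jurisdiction.
The Vardora Regional Court:
  (a) The contract was executed in Ulstead, not Vardora. Not satisfied.
  (b) The claim is an employment claim, not a tort claim, so one alternative holds. Met.
  (c) The plaintiff resides in Ulstead. Condition met.
  (d) The plaintiff resides in Ulstead, which is not Vardora. Met.
  → No jurisdiction.
The Circuit Court of Vardora:
  (a) The plaintiff resides in Ulstead, which is not Vardora. Condition met.
  (b) The amount in controversy is USD 78,000, which meets the 66,500 dollars floor, which satisfies one of the alternatives. Satisfied.
  (c) The claim does not concern real property. But the amount in controversy is $78,000, which meets the 10,000 dollars floor, and the 'unless' clause therefore excuses the requirement. Condition met.
  (d) The contract was executed in Ulstead, not Vardora; no defendant is a corporation — every alternative fails. Fails.
  → At least one condition fails; no jurisdiction.

None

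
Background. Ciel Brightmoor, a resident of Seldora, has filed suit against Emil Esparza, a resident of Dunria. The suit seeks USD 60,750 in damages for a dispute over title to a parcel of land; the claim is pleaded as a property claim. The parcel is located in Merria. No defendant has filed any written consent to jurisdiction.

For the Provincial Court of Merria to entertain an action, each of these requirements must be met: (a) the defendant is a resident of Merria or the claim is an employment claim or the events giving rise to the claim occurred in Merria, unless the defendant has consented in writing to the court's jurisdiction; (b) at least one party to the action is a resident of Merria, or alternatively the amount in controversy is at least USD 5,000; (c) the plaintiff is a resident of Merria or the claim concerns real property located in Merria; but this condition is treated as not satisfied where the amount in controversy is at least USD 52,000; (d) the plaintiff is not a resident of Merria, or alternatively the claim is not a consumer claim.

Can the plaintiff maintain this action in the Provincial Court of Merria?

No

The Provincial Court of Merria:
  (a) The operative events occurred in Merria — that alternative is enough. Met.
  (b) The amount in controversy is 60,750 dollars, which meets the USD 5,000 floor, so one alternative holds. Satisfied.
  (c) The property lies in Merria, so one alternative holds. But the amount in controversy is 60,750 dollars, which meets the 52,000 dollars floor, triggering the carve-out and defeating this condition. Fails.
  (d) The plaintiff resides in Seldora, which is not Merria, so one alternative holds. Met.
  → Not every requirement is met — no jurisdiction.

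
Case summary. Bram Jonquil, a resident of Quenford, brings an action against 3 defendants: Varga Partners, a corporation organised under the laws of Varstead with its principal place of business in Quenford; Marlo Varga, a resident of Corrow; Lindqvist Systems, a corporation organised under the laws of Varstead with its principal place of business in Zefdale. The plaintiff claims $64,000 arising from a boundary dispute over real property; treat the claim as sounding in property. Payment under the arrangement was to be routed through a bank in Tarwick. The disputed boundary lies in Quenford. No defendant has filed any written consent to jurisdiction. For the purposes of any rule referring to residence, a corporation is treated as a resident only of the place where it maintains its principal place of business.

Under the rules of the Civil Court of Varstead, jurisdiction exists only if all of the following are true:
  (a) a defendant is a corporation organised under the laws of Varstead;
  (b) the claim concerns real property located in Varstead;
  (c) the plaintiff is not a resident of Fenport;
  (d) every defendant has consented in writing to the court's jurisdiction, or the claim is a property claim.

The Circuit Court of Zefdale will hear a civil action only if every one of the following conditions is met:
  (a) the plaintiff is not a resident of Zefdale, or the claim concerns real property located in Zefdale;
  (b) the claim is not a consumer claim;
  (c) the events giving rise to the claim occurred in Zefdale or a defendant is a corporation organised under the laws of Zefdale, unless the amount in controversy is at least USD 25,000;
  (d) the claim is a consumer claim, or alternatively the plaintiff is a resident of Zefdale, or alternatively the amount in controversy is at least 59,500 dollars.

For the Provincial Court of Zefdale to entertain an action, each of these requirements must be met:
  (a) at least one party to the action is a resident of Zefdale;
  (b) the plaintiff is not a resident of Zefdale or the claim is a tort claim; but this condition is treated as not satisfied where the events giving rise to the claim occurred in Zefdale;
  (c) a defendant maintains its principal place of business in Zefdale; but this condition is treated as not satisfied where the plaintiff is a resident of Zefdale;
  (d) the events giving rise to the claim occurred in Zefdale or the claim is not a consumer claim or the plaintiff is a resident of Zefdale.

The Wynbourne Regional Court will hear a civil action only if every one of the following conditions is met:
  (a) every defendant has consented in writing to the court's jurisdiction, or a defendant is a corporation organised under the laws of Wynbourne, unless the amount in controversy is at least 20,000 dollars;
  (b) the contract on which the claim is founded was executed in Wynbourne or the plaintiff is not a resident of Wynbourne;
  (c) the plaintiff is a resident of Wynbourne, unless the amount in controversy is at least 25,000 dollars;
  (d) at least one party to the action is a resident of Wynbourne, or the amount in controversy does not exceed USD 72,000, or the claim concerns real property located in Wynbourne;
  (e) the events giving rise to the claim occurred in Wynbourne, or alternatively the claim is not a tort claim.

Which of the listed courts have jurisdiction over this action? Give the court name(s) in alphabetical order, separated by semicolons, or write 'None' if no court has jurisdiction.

the Circuit Court of Zefdale; the Provincial Court of Zefdale; the Wynbourne Regional Court

The Civil Court of Varstead:
  (a) Varga Partners is organised under the laws of Varstead. Condition met.
  (b) The property lies in Quenford, not Varstead. Not satisfied.
  (c) The plaintiff resides in Quenford, which is not Fenport. Met.
  (d) The claim is a property claim, so one alternative holds. Satisfied.
  → No jurisdiction.
The Circuit Court of Zefdale:
  (a) The plaintiff resides in Quenford, which is not Zefdale, which satisfies one of the alternatives. Condition met.
  (b) The claim is a property claim, not a consumer claim. Condition met.
  (c) The operative events occurred in Quenford, not Zefdale; the corporate defendant(s) are organised in Varstead, not Zefdale — no alternative holds. The proviso rescues it, though: the amount in controversy is $64,000, which meets the 25,000 dollars floor. Satisfied.
  (d) The amount in controversy is 64,000 dollars, which meets the USD 59,500 floor, so one alternative holds. Condition met.
  → Jurisdiction lies.
The Provincial Court of Zefdale:
  (a) Lindqvist Systems resides in Zefdale. Satisfied.
  (b) The plaintiff resides in Quenford, which is not Zefdale, so one alternative holds. And the carve-out is inapplicable — the operative events occurred in Quenford, not Zefdale. Condition met.
  (c) Lindqvist Systems has its principal place of business in Zefdale. The carve-out does not apply: the plaintiff resides in Quenford, not Zefdale. Condition met.
  (d) The claim is a property claim, not a consumer claim, so this disjunct is met. Condition met.
  → The court has jurisdiction.
The Wynbourne Regional Court:
  (a) No such written consent has been filed; the corporate defendant(s) are organised in Varstead, not Wynbourne — no alternative holds. But the amount in controversy is USD 64,000, which meets the 20,000 dollars floor, and the 'unless' clause therefore excuses the requirement. Met.
  (b) The plaintiff resides in Quenford, which is not Wynbourne, which satisfies one of the alternatives. Satisfied.
  (c) The plaintiff resides in Quenford, not Wynbourne. The proviso rescues it, though: the amount in controversy is $64,000, which meets the USD 25,000 floor. Satisfied.
  (d) The amount in controversy is $64,000, within the 72,000 dollars ceiling, which satisfies one of the alternatives. Condition met.
  (e) The claim is a property claim, not a tort claim, so this disjunct is met. Met.
  → Every requirement is satisfied — jurisdiction.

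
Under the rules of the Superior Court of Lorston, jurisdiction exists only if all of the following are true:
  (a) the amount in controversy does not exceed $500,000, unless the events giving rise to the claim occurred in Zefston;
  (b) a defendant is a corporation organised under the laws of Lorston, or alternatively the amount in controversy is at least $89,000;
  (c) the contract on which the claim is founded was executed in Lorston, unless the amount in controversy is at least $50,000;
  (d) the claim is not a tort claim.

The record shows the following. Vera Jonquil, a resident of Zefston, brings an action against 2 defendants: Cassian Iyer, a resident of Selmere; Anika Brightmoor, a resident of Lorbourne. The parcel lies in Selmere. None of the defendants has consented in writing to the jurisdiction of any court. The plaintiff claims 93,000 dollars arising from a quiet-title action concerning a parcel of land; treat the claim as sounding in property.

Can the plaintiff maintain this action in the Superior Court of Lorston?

The Superior Court of Lorston:
  (a) The amount in controversy is USD 93,000, within the USD 500,000 ceiling. Met.
  (b) The amount in controversy is 93,000 dollars, which meets the $89,000 floor, so this disjunct is met. Met.
  (c) No contract (and hence no place of execution) is alleged. The proviso rescues it, though: the amount in controversy is $93,000, which meets the USD 50,000 floor. Condition met.
  (d) The claim is a property claim, not a tort claim. Met.
  → The court has jurisdiction.

Yes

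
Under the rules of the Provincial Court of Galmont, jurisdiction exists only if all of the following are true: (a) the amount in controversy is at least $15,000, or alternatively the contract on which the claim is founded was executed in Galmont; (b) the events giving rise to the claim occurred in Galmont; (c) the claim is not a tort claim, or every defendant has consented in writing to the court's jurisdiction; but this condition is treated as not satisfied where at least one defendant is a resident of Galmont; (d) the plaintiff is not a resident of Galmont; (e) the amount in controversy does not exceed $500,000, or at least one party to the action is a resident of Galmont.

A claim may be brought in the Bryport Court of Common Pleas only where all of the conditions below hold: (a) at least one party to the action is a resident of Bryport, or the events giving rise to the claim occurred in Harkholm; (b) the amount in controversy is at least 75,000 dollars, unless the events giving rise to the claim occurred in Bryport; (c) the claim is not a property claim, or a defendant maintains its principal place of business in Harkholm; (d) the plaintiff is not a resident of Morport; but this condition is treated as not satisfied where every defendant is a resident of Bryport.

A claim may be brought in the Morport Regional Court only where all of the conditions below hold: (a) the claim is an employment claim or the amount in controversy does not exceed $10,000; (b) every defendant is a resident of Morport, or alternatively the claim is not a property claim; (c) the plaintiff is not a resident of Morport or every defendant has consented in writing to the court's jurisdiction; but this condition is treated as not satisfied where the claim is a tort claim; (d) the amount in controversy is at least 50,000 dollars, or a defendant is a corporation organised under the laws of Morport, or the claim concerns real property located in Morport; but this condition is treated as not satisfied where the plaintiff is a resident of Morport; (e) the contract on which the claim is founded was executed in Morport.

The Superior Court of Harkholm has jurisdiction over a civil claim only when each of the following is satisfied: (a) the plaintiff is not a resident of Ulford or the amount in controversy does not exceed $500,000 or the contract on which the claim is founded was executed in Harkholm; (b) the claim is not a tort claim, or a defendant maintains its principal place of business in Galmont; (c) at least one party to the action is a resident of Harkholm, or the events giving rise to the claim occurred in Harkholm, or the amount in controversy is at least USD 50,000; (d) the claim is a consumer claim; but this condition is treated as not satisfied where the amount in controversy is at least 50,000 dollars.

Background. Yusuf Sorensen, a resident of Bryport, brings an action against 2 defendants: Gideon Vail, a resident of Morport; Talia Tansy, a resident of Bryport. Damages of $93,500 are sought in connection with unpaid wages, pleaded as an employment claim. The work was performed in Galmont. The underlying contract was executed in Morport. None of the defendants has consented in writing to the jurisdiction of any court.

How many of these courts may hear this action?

3

The Provincial Court of Galmont:
  (a) The amount in controversy is 93,500 dollars, which meets the USD 15,000 floor, so one alternative holds. Condition met.
  (b) The operative events occurred in Galmont. Condition met.
  (c) The claim is an employment claim, not a tort claim, which satisfies one of the alternatives. The carve-out does not apply: no defendant resides in Galmont (they reside in Morport, Bryport). Met.
  (d) The plaintiff resides in Bryport, which is not Galmont. Satisfied.
  (e) The amount in controversy is 93,500 dollars, within the $500,000 ceiling, which satisfies one of the alternatives. Satisfied.
  → The court has jurisdiction.
The Bryport Court of Common Pleas:
  (a) Yusuf Sorensen resides in Bryport — that alternative is enough. Condition met.
  (b) The amount in controversy is $93,500, which meets the $75,000 floor. Satisfied.
  (c) The claim is an employment claim, not a property claim, so this disjunct is met. Condition met.
  (d) The plaintiff resides in Bryport, which is not Morport. The carve-out does not apply: the defendants reside as follows — Gideon Vail in Morport, Talia Tansy in Bryport — not all in Bryport. Satisfied.
  → Jurisdiction lies.
The Morport Regional Court:
  (a) The claim is an employment claim — that alternative is enough. Satisfied.
  (b) The claim is an employment claim, not a property claim, so one alternative holds. Satisfied.
  (c) The plaintiff resides in Bryport, which is not Morport, so one alternative holds. The exception is not triggered, since the claim is an employment claim, not a tort claim. Satisfied.
  (d) The amount in controversy is 93,500 dollars, which meets the USD 50,000 floor — that alternative is enough. The exception is not triggered, since the plaintiff resides in Bryport, not Morport. Satisfied.
  (e) The contract was executed in Morport. Met.
  → Jurisdiction lies.
The Superior Court of Harkholm:
  (a) The plaintiff resides in Bryport, which is not Ulford — that alternative is enough. Met.
  (b) The claim is an employment claim, not a tort claim, so this disjunct is met. Condition met.
  (c) The amount in controversy is 93,500 dollars, which meets the 50,000 dollars floor — that alternative is enough. Met.
  (d) The claim is an employment claim, not a consumer claim. Not met.
  → No jurisdiction.
Courts with jurisdiction: the Provincial Court of Galmont, the Bryport Court of Common Pleas, the Morport Regional Court — 3 in total.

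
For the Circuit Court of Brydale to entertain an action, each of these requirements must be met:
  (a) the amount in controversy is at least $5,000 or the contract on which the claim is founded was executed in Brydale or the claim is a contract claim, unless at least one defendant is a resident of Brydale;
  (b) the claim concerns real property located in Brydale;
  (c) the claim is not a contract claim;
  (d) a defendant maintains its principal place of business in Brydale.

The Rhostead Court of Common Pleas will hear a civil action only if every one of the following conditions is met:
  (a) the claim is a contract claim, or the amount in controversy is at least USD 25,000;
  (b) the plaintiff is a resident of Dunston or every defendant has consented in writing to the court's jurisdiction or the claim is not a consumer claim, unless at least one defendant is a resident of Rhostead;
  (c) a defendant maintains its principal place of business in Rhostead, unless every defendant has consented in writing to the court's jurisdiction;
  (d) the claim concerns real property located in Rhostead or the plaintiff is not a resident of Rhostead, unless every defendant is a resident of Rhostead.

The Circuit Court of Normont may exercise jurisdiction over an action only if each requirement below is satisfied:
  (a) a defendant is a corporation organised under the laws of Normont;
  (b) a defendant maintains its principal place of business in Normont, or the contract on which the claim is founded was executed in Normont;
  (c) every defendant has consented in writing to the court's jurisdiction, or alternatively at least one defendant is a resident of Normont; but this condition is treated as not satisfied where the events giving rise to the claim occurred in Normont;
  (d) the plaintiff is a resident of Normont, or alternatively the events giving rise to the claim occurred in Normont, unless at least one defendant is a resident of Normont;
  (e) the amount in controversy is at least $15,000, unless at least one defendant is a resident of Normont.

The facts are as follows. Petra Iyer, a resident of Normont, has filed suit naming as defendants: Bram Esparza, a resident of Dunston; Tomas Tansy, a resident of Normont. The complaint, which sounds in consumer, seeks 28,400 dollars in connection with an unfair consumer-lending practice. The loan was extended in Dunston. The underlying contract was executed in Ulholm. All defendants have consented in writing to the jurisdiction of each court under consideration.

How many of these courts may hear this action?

The Circuit Court of Brydale:
  (a) The amount in controversy is 28,400 dollars, which meets the $5,000 floor, so one alternative holds. Condition met.
  (b) The claim does not concern real property. Condition not met.
  (c) The claim is a consumer claim, not a contract claim. Satisfied.
  (d) No defendant is a corporation. Fails.
  → The court lacks jurisdiction.
The Rhostead Court of Common Pleas:
  (a) The amount in controversy is 28,400 dollars, which meets the $25,000 floor, so one alternative holds. Satisfied.
  (b) Every defendant has filed written consent, which satisfies one of the alternatives. Satisfied.
  (c) No defendant is a corporation. The proviso rescues it, though: every defendant has filed written consent. Met.
  (d) The plaintiff resides in Normont, which is not Rhostead, so this disjunct is met. Condition met.
  → The court has jurisdiction.
The Circuit Court of Normont:
  (a) No defendant is a corporation. Not met.
  (b) No defendant is a corporation; the contract was executed in Ulholm, not Normont — no alternative holds. Not satisfied.
  (c) Every defendant has filed written consent, so this disjunct is met. The exception is not triggered, since the operative events occurred in Dunston, not Normont. Condition met.
  (d) The plaintiff resides in Normont, so one alternative holds. Satisfied.
  (e) The amount in controversy is 28,400 dollars, which meets the USD 15,000 floor. Satisfied.
  → No jurisdiction.
Courts with jurisdiction: the Rhostead Court of Common Pleas — 1 in total.

1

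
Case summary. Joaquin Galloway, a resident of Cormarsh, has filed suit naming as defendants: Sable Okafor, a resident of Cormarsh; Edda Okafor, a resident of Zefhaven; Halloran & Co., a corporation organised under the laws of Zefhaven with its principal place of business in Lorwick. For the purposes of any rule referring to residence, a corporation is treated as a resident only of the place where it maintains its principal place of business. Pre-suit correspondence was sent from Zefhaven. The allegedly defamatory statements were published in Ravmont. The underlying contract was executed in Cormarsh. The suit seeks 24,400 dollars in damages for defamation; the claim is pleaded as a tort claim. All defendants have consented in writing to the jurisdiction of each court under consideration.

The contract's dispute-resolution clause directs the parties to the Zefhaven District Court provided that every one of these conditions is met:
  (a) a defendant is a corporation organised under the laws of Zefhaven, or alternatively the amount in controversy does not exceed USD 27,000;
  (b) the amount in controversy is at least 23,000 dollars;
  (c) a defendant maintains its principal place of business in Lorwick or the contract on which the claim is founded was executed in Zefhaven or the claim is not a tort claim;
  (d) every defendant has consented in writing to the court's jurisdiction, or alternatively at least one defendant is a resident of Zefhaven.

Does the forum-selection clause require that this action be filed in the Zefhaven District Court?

Yes

The Zefhaven District Court:
  (a) Halloran & Co. is organised under the laws of Zefhaven — that alternative is enough. Satisfied.
  (b) The amount in controversy is USD 24,400, which meets the $23,000 floor. Condition met.
  (c) Halloran & Co. has its principal place of business in Lorwick — that alternative is enough. Satisfied.
  (d) Every defendant has filed written consent, which satisfies one of the alternatives. Met.
  → Forum clause is triggered.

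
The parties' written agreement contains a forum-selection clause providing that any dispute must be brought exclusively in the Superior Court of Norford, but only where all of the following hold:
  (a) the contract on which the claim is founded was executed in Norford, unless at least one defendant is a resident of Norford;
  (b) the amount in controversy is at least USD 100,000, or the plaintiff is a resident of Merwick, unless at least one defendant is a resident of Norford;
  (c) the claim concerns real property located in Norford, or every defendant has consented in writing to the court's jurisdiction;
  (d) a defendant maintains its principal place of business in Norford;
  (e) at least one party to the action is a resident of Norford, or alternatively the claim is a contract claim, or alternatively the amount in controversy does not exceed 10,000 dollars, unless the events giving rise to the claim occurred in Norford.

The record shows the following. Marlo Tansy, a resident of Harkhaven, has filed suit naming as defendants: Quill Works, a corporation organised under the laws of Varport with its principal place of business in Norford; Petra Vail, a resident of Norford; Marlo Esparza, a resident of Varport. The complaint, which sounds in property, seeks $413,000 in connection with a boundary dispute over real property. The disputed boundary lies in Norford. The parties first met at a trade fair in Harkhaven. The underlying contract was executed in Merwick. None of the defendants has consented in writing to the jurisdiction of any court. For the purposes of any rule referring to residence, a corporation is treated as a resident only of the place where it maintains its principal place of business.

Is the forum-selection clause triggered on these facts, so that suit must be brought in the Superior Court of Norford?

Yes

The Superior Court of Norford:
  (a) The contract was executed in Merwick, not Norford. However, Quill Works resides in Norford, so the 'unless' proviso supplies this condition. Condition met.
  (b) The amount in controversy is USD 413,000, which meets the USD 100,000 floor, so one alternative holds. Satisfied.
  (c) The property lies in Norford, which satisfies one of the alternatives. Condition met.
  (d) Quill Works has its principal place of business in Norford. Condition met.
  (e) Quill Works resides in Norford, so one alternative holds. Condition met.
  → The clause applies.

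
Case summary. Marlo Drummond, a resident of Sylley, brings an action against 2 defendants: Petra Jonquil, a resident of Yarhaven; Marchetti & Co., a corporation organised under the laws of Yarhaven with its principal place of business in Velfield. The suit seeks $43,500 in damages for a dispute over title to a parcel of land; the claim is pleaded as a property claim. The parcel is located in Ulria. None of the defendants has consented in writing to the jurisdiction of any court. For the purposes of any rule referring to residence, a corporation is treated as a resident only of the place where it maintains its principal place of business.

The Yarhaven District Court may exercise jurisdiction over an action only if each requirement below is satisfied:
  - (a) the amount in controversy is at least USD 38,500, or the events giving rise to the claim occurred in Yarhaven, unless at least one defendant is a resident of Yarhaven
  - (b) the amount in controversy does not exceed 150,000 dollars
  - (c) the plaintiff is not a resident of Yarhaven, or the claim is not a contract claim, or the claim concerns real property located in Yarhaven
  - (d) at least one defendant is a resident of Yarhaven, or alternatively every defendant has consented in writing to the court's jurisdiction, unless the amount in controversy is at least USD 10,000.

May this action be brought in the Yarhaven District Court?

The Yarhaven District Court:
  (a) The amount in controversy is USD 43,500, which meets the $38,500 floor, so this disjunct is met. Satisfied.
  (b) The amount in controversy is USD 43,500, within the USD 150,000 ceiling. Condition met.
  (c) The plaintiff resides in Sylley, which is not Yarhaven, so this disjunct is met. Condition met.
  (d) Petra Jonquil resides in Yarhaven, so one alternative holds. Satisfied.
  → The court has jurisdiction.

Yes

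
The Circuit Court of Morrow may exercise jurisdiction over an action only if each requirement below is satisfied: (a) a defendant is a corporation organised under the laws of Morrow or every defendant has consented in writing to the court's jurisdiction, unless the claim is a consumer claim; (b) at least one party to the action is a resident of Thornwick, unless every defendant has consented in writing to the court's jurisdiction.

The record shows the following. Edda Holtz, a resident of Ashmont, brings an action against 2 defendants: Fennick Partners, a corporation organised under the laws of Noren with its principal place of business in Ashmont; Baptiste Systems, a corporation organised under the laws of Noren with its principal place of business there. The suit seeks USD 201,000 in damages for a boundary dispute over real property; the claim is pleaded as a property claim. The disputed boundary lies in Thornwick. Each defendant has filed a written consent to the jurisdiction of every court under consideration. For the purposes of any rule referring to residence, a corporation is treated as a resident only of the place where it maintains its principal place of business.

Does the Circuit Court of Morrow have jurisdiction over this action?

Yes

The Circuit Court of Morrow:
  (a) Every defendant has filed written consent — that alternative is enough. Met.
  (b) No party resides in Thornwick. The proviso rescues it, though: every defendant has filed written consent. Met.
  → All conditions met; jurisdiction exists.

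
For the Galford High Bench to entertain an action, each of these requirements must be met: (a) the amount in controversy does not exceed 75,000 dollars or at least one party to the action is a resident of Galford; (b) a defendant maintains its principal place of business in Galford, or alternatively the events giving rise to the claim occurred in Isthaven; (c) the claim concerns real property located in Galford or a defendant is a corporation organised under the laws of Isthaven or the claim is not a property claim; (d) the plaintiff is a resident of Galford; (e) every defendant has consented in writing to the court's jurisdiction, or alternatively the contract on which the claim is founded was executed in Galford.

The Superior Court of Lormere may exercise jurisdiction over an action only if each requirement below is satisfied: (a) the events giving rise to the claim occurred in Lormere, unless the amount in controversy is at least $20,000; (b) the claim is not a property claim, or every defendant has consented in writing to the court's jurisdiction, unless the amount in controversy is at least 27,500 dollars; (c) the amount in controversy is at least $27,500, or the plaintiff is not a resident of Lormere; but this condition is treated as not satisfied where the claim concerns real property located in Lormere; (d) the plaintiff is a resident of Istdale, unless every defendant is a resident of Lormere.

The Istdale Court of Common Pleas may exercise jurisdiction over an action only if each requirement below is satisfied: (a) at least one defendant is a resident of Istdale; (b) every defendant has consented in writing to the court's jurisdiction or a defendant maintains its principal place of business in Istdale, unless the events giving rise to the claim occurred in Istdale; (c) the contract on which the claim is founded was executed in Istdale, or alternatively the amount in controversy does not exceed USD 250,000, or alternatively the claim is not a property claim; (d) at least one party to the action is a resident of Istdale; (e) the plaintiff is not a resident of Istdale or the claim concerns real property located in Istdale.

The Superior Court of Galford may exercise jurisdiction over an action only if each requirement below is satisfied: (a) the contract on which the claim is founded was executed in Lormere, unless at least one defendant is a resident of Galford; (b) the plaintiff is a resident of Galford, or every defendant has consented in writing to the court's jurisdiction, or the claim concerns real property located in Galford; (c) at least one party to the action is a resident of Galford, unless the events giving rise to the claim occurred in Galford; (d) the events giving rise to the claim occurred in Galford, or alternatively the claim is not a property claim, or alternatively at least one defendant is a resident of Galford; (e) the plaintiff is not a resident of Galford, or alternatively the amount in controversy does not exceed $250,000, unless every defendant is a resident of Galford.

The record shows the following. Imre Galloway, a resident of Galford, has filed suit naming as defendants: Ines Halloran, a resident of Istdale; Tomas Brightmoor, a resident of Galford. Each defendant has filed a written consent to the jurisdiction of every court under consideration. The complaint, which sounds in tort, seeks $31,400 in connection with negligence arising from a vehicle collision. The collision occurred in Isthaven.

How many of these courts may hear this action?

The Galford High Bench:
  (a) The amount in controversy is $31,400, within the $75,000 ceiling, so one alternative holds. Met.
  (b) The operative events occurred in Isthaven, so this disjunct is met. Satisfied.
  (c) The claim is a tort claim, not a property claim, so one alternative holds. Condition met.
  (d) The plaintiff resides in Galford. Condition met.
  (e) Every defendant has filed written consent, so this disjunct is met. Met.
  → All conditions met; jurisdiction exists.
The Superior Court of Lormere:
  (a) The operative events occurred in Isthaven, not Lormere. But the amount in controversy is 31,400 dollars, which meets the USD 20,000 floor, and the 'unless' clause therefore excuses the requirement. Condition met.
  (b) The claim is a tort claim, not a property claim — that alternative is enough. Satisfied.
  (c) The amount in controversy is USD 31,400, which meets the 27,500 dollars floor, so this disjunct is met. The carve-out does not apply: the claim does not concern real property. Condition met.
  (d) The plaintiff resides in Galford, not Istdale. Nor does the 'unless' clause help: the defendants reside as follows — Ines Halloran in Istdale, Tomas Brightmoor in Galford — not all in Lormere. Fails.
  → Not every requirement is met — no jurisdiction.
The Istdale Court of Common Pleas:
  (a) Ines Halloran resides in Istdale. Condition met.
  (b) Every defendant has filed written consent, so one alternative holds. Met.
  (c) The amount in controversy is 31,400 dollars, within the 250,000 dollars ceiling, so one alternative holds. Met.
  (d) Ines Halloran resides in Istdale. Condition met.
  (e) The plaintiff resides in Galford, which is not Istdale, so one alternative holds. Satisfied.
  → All conditions met; jurisdiction exists.
The Superior Court of Galford:
  (a) No contract (and hence no place of execution) is alleged. The proviso rescues it, though: Tomas Brightmoor resides in Galford. Condition met.
  (b) The plaintiff resides in Galford, which satisfies one of the alternatives. Satisfied.
  (c) Imre Galloway resides in Galford. Met.
  (d) The claim is a tort claim, not a property claim — that alternative is enough. Satisfied.
  (e) The amount in controversy is USD 31,400, within the $250,000 ceiling, so one alternative holds. Met.
  → All conditions met; jurisdiction exists.
Courts with jurisdiction: the Galford High Bench, the Istdale Court of Common Pleas, the Superior Court of Galford — 3 in total.

3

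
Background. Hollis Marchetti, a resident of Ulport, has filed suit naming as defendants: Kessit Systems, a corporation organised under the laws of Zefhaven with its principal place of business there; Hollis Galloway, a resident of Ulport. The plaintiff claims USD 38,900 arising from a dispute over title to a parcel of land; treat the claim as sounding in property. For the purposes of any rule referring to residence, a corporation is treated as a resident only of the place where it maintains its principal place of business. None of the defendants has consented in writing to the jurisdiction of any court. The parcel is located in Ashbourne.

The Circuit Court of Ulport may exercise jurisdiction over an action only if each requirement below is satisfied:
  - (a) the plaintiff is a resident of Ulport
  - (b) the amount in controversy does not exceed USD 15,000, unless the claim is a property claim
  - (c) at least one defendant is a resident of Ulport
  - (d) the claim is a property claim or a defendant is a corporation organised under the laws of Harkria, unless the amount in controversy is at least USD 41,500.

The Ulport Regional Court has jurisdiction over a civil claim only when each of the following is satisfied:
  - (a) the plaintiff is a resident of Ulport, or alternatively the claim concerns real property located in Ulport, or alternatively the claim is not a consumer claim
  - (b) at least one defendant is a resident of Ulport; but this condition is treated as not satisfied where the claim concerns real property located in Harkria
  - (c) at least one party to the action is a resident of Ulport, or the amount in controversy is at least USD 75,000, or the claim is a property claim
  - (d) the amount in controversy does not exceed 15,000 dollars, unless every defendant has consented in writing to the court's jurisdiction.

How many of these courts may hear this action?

The Circuit Court of Ulport:
  (a) The plaintiff resides in Ulport. Satisfied.
  (b) The amount in controversy is USD 38,900, above the $15,000 ceiling. But the claim is a property claim, and the 'unless' clause therefore excuses the requirement. Condition met.
  (c) Hollis Galloway resides in Ulport. Condition met.
  (d) The claim is a property claim, so one alternative holds. Satisfied.
  → The court has jurisdiction.
The Ulport Regional Court:
  (a) The plaintiff resides in Ulport, which satisfies one of the alternatives. Satisfied.
  (b) Hollis Galloway resides in Ulport. The exception is not triggered, since the property lies in Ashbourne, not Harkria. Met.
  (c) Hollis Marchetti resides in Ulport — that alternative is enough. Met.
  (d) The amount in controversy is 38,900 dollars, above the 15,000 dollars ceiling. And no such written consent has been filed, so the proviso does not save it. Fails.
  → Not every requirement is met — no jurisdiction.
Courts with jurisdiction: the Circuit Court of Ulport — 1 in total.

1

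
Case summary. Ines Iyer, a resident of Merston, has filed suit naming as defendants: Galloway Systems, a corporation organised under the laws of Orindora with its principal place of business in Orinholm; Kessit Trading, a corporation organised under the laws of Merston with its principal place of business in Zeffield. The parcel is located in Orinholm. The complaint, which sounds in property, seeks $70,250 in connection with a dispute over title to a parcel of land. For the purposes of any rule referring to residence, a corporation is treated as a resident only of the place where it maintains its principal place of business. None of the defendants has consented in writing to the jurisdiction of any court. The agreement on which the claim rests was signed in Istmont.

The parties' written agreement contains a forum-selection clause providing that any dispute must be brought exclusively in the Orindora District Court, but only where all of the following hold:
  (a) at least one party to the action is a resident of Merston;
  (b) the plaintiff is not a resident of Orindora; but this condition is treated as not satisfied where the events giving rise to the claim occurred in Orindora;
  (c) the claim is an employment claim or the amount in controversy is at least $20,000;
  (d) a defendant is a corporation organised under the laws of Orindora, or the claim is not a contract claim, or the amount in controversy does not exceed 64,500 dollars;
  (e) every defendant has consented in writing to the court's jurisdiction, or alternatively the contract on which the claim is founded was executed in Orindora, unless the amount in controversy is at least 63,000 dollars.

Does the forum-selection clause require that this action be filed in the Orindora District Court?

The Orindora District Court:
  (a) Ines Iyer resides in Merston. Satisfied.
  (b) The plaintiff resides in Merston, which is not Orindora. The carve-out does not apply: the operative events occurred in Orinholm, not Orindora. Satisfied.
  (c) The amount in controversy is 70,250 dollars, which meets the USD 20,000 floor, which satisfies one of the alternatives. Met.
  (d) Galloway Systems is organised under the laws of Orindora, so this disjunct is met. Condition met.
  (e) No such written consent has been filed; the contract was executed in Istmont, not Orindora — none of the alternatives is met. The proviso rescues it, though: the amount in controversy is 70,250 dollars, which meets the 63,000 dollars floor. Satisfied.
  → The clause applies.

Yes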